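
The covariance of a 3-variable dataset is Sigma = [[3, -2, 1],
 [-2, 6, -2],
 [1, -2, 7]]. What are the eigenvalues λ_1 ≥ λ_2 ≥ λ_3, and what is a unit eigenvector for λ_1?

Step 1 — characteristic polynomial p(λ) = det(λI - Sigma) = λ³ - tr·λ² + c_1·λ - det, where tr = trace, c_1 = sum of the principal 2×2 minors, det = det(Sigma):
  tr = 3 + 6 + 7 = 16,
  c_1 = (3·6 - (-2)²) + (3·7 - (1)²) + (6·7 - (-2)²) = 14 + 20 + 38 = 72,
  det = 3·(6·7 - (-2)²) - (-2)·((-2)·7 - (-2)·(1)) + (1)·((-2)·(-2) - 6·(1)) = 3·(38) - (-2)·(-12) + (1)·(-2) = 88.
  So p(λ) = λ³ - 16λ² + 72λ - 88.
Step 2 — look for an integer root (rational root theorem: any rational root is an integer divisor of 88). Testing λ = 2:
  p(2) = 8 - 64 + 144 - 88 = 0  ✓
  Dividing out (λ - 2): p(λ) = (λ - 2)(λ² - 14λ + 44).
Step 3 — remaining eigenvalues from the quadratic λ² - 14λ + 44 = 0:
  Δ = 14² - 4·44 = 196 - 176 = 20,  λ = (14 ± √20)/2 = (14 ± 4.4721)/2 ≈ 9.2361 or 4.7639.
  Sorted: λ_1 = 9.2361,  λ_2 = 4.7639,  λ_3 = 2  (check: sum = 16 = tr ✓).

Step 4 — unit eigenvector for λ_1 ≈ 9.2361: v spans the null space of (Sigma - λ_1 I), whose rows are
  r_1 = (-6.2361, -2, 1),  r_2 = (-2, -3.2361, -2),  r_3 = (1, -2, -2.2361).
  v is orthogonal to every row, so take v ∝ r_1 × r_2 = ((-2)·(-2) - (1)·(-3.2361), (1)·(-2) - (-6.2361)·(-2), (-6.2361)·(-3.2361) - (-2)·(-2)) ≈ (7.2361, -14.4721, 16.1803).
  Let u = (7.2361, -14.4721, 16.1803).
  ||u|| = √((7.2361)² + (-14.4721)² + (16.1803)²) = √(523.6068) ≈ 22.8825,  v_1 = u/||u|| ≈ (0.3162, -0.6325, 0.7071) (||v_1|| = 1).

λ_1 = 9.2361,  λ_2 = 4.7639,  λ_3 = 2;  v_1 ≈ (0.3162, -0.6325, 0.7071)


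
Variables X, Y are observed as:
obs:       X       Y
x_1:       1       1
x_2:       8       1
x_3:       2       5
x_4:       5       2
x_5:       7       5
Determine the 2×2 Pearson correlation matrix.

Step 1 — column means:
  mean(X) = (1 + 8 + 2 + 5 + 7) / 5 = 23/5 = 4.6
  mean(Y) = (1 + 1 + 5 + 2 + 5) / 5 = 14/5 = 2.8

Step 2 — sample variances and covariances s[i,j] = (1/(n-1)) · Σ_k (x_{k,i} - mean_i) · (x_{k,j} - mean_j), with n-1 = 4:
  s[X,X] = ((-3.6)·(-3.6) + (3.4)·(3.4) + (-2.6)·(-2.6) + (0.4)·(0.4) + (2.4)·(2.4)) / 4 = 37.2/4 = 9.3
  s[X,Y] = ((-3.6)·(-1.8) + (3.4)·(-1.8) + (-2.6)·(2.2) + (0.4)·(-0.8) + (2.4)·(2.2)) / 4 = -0.4/4 = -0.1
  s[Y,Y] = ((-1.8)·(-1.8) + (-1.8)·(-1.8) + (2.2)·(2.2) + (-0.8)·(-0.8) + (2.2)·(2.2)) / 4 = 16.8/4 = 4.2
  Sample standard deviations s_i = √(s[i,i]):
  s(X) = √(9.3) = 3.0496
  s(Y) = √(4.2) = 2.0494

Step 3 — r_{ij} = s_{ij} / (s_i · s_j):
  r[X,X] = 1 (diagonal).
  r[X,Y] = -0.1 / (3.0496 · 2.0494) = -0.1 / 6.2498 = -0.016
  r[Y,Y] = 1 (diagonal).

R is symmetric with unit diagonal. Assembling:

R = [[1, -0.016],
 [-0.016, 1]]


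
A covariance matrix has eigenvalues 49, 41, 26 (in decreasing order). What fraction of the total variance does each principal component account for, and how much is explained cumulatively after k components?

Step 1 — total variance = trace(Sigma) = Σ λ_i = 49 + 41 + 26 = 116.

Step 2 — fraction explained by component i = λ_i / Σ λ:
  PC1: 49/116 = 0.4224
  PC2: 41/116 = 0.3534
  PC3: 26/116 = 0.2241

Step 3 — cumulative fraction after k components = (λ_1 + ... + λ_k) / Σ λ:
  k = 1: 49/116 = 0.4224
  k = 2: (49 + 41)/116 = 90/116 = 0.7759
  k = 3: (49 + 41 + 26)/116 = 116/116 = 1

Summary (fraction, with percent):

explained: PC1 0.4224 (42.24%), PC2 0.3534 (35.34%), PC3 0.2241 (22.41%);  cumulative: 0.4224, 0.7759, 1


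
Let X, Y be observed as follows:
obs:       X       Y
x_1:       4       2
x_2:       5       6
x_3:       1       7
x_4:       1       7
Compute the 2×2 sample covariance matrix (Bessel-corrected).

Step 1 — column means:
  mean(X) = (4 + 5 + 1 + 1) / 4 = 11/4 = 2.75
  mean(Y) = (2 + 6 + 7 + 7) / 4 = 22/4 = 5.5

Step 2 — sample covariance S[i,j] = (1/(n-1)) · Σ_k (x_{k,i} - mean_i) · (x_{k,j} - mean_j), with n-1 = 3.
  S[X,X] = ((1.25)·(1.25) + (2.25)·(2.25) + (-1.75)·(-1.75) + (-1.75)·(-1.75)) / 3 = 12.75/3 = 4.25
  S[X,Y] = ((1.25)·(-3.5) + (2.25)·(0.5) + (-1.75)·(1.5) + (-1.75)·(1.5)) / 3 = -8.5/3 = -2.8333
  S[Y,Y] = ((-3.5)·(-3.5) + (0.5)·(0.5) + (1.5)·(1.5) + (1.5)·(1.5)) / 3 = 17/3 = 5.6667

S is symmetric (S[j,i] = S[i,j]). Assembling:

S = [[4.25, -2.8333],
 [-2.8333, 5.6667]]


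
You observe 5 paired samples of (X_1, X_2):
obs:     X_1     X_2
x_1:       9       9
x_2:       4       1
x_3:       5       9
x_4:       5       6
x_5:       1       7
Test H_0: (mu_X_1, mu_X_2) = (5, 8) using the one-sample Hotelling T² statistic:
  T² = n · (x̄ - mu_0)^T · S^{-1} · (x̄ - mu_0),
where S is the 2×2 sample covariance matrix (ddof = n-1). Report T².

Step 1 — sample mean vector:
  mean(X_1) = (9 + 4 + 5 + 5 + 1) / 5 = 24/5 = 4.8
  mean(X_2) = (9 + 1 + 9 + 6 + 7) / 5 = 32/5 = 6.4
  x̄ = (4.8, 6.4),  deviation x̄ - mu_0 = (4.8, 6.4) - (5, 8) = (-0.2, -1.6).

Step 2 — sample covariance matrix, S[i,j] = (1/(n-1)) · Σ_k (x_{k,i} - mean_i) · (x_{k,j} - mean_j), divisor n-1 = 4:
  S[X_1,X_1] = ((4.2)·(4.2) + (-0.8)·(-0.8) + (0.2)·(0.2) + (0.2)·(0.2) + (-3.8)·(-3.8)) / 4 = 32.8/4 = 8.2
  S[X_1,X_2] = ((4.2)·(2.6) + (-0.8)·(-5.4) + (0.2)·(2.6) + (0.2)·(-0.4) + (-3.8)·(0.6)) / 4 = 13.4/4 = 3.35
  S[X_2,X_2] = ((2.6)·(2.6) + (-5.4)·(-5.4) + (2.6)·(2.6) + (-0.4)·(-0.4) + (0.6)·(0.6)) / 4 = 43.2/4 = 10.8
  S = [[8.2, 3.35],
 [3.35, 10.8]].

Step 3 — invert S. det(S) = 8.2·10.8 - (3.35)² = 77.3375.
  S^{-1} = (1/det) · [[d, -b], [-b, a]] = [[0.1396, -0.0433],
 [-0.0433, 0.106]].

Step 4 — quadratic form (x̄ - mu_0)^T · S^{-1} · (x̄ - mu_0):
  S^{-1} · (x̄ - mu_0) = (0.0414, -0.161),
  (x̄ - mu_0)^T · [...] = (-0.2)·(0.0414) + (-1.6)·(-0.161) = 0.2493.

Step 5 — scale by n: T² = 5 · 0.2493 = 1.2465.

T² ≈ 1.2465


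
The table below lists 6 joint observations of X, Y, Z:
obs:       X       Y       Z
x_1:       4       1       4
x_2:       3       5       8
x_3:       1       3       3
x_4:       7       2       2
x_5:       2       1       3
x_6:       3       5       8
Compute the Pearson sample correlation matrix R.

Step 1 — column means:
  mean(X) = (4 + 3 + 1 + 7 + 2 + 3) / 6 = 20/6 = 3.3333
  mean(Y) = (1 + 5 + 3 + 2 + 1 + 5) / 6 = 17/6 = 2.8333
  mean(Z) = (4 + 8 + 3 + 2 + 3 + 8) / 6 = 28/6 = 4.6667

Step 2 — sample variances and covariances s[i,j] = (1/(n-1)) · Σ_k (x_{k,i} - mean_i) · (x_{k,j} - mean_j), with n-1 = 5:
  s[X,X] = ((0.6667)·(0.6667) + (-0.3333)·(-0.3333) + (-2.3333)·(-2.3333) + (3.6667)·(3.6667) + (-1.3333)·(-1.3333) + (-0.3333)·(-0.3333)) / 5 = 21.3333/5 = 4.2667
  s[X,Y] = ((0.6667)·(-1.8333) + (-0.3333)·(2.1667) + (-2.3333)·(0.1667) + (3.6667)·(-0.8333) + (-1.3333)·(-1.8333) + (-0.3333)·(2.1667)) / 5 = -3.6667/5 = -0.7333
  s[X,Z] = ((0.6667)·(-0.6667) + (-0.3333)·(3.3333) + (-2.3333)·(-1.6667) + (3.6667)·(-2.6667) + (-1.3333)·(-1.6667) + (-0.3333)·(3.3333)) / 5 = -6.3333/5 = -1.2667
  s[Y,Y] = ((-1.8333)·(-1.8333) + (2.1667)·(2.1667) + (0.1667)·(0.1667) + (-0.8333)·(-0.8333) + (-1.8333)·(-1.8333) + (2.1667)·(2.1667)) / 5 = 16.8333/5 = 3.3667
  s[Y,Z] = ((-1.8333)·(-0.6667) + (2.1667)·(3.3333) + (0.1667)·(-1.6667) + (-0.8333)·(-2.6667) + (-1.8333)·(-1.6667) + (2.1667)·(3.3333)) / 5 = 20.6667/5 = 4.1333
  s[Z,Z] = ((-0.6667)·(-0.6667) + (3.3333)·(3.3333) + (-1.6667)·(-1.6667) + (-2.6667)·(-2.6667) + (-1.6667)·(-1.6667) + (3.3333)·(3.3333)) / 5 = 35.3333/5 = 7.0667
  Sample standard deviations s_i = √(s[i,i]):
  s(X) = √(4.2667) = 2.0656
  s(Y) = √(3.3667) = 1.8348
  s(Z) = √(7.0667) = 2.6583

Step 3 — r_{ij} = s_{ij} / (s_i · s_j):
  r[X,X] = 1 (diagonal).
  r[X,Y] = -0.7333 / (2.0656 · 1.8348) = -0.7333 / 3.79 = -0.1935
  r[X,Z] = -1.2667 / (2.0656 · 2.6583) = -1.2667 / 5.491 = -0.2307
  r[Y,Y] = 1 (diagonal).
  r[Y,Z] = 4.1333 / (1.8348 · 2.6583) = 4.1333 / 4.8776 = 0.8474
  r[Z,Z] = 1 (diagonal).

R is symmetric with unit diagonal. Assembling:

R = [[1, -0.1935, -0.2307],
 [-0.1935, 1, 0.8474],
 [-0.2307, 0.8474, 1]]


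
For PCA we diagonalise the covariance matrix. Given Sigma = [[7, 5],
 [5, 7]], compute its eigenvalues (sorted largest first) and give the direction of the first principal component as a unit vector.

Step 1 — characteristic polynomial of 2×2 Sigma:
  det(Sigma - λI) = λ² - trace · λ + det = 0.
  trace = 7 + 7 = 14, det = 7·7 - (5)² = 24.
Step 2 — discriminant:
  Δ = trace² - 4·det = 196 - 96 = 100.
Step 3 — eigenvalues:
  λ = (trace ± √Δ)/2 = (14 ± 10)/2,
  λ_1 = 12,  λ_2 = 2.

Step 4 — unit eigenvector for λ_1: solve (Sigma - λ_1 I)v = 0. First row:
  (7 - 12)·v_x + (5)·v_y = 0, i.e. (-5)·v_x + (5)·v_y = 0,
  so v ∝ (b, λ_1 - a) = (5, 5) = u.
  ||u|| = √((5)² + (5)²) = √(50) ≈ 7.0711,
  v_1 = u/||u|| ≈ (0.7071, 0.7071) (||v_1|| = 1).

λ_1 = 12,  λ_2 = 2;  v_1 ≈ (0.7071, 0.7071)


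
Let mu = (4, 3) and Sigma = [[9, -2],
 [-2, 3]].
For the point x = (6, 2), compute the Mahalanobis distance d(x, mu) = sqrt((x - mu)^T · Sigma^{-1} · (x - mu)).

Step 1 — centre the observation: (x - mu) = (2, -1).

Step 2 — invert Sigma. det(Sigma) = 9·3 - (-2)² = 23.
  Sigma^{-1} = (1/det) · [[d, -b], [-b, a]] = [[0.1304, 0.087],
 [0.087, 0.3913]].

Step 3 — form the quadratic (x - mu)^T · Sigma^{-1} · (x - mu):
  Sigma^{-1} · (x - mu) = (0.1739, -0.2174).
  (x - mu)^T · [Sigma^{-1} · (x - mu)] = (2)·(0.1739) + (-1)·(-0.2174) = 0.5652.

Step 4 — take square root: d = √(0.5652) ≈ 0.7518.

d(x, mu) = √(0.5652) ≈ 0.7518


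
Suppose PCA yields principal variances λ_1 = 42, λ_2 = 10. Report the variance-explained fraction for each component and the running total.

Step 1 — total variance = trace(Sigma) = Σ λ_i = 42 + 10 = 52.

Step 2 — fraction explained by component i = λ_i / Σ λ:
  PC1: 42/52 = 0.8077
  PC2: 10/52 = 0.1923

Step 3 — cumulative fraction after k components = (λ_1 + ... + λ_k) / Σ λ:
  k = 1: 42/52 = 0.8077
  k = 2: (42 + 10)/52 = 52/52 = 1

Summary (fraction, with percent):

explained: PC1 0.8077 (80.77%), PC2 0.1923 (19.23%);  cumulative: 0.8077, 1


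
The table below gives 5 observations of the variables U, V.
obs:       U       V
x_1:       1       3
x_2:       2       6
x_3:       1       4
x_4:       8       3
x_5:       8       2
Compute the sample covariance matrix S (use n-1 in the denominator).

Step 1 — column means:
  mean(U) = (1 + 2 + 1 + 8 + 8) / 5 = 20/5 = 4
  mean(V) = (3 + 6 + 4 + 3 + 2) / 5 = 18/5 = 3.6

Step 2 — sample covariance S[i,j] = (1/(n-1)) · Σ_k (x_{k,i} - mean_i) · (x_{k,j} - mean_j), with n-1 = 4.
  S[U,U] = ((-3)·(-3) + (-2)·(-2) + (-3)·(-3) + (4)·(4) + (4)·(4)) / 4 = 54/4 = 13.5
  S[U,V] = ((-3)·(-0.6) + (-2)·(2.4) + (-3)·(0.4) + (4)·(-0.6) + (4)·(-1.6)) / 4 = -13/4 = -3.25
  S[V,V] = ((-0.6)·(-0.6) + (2.4)·(2.4) + (0.4)·(0.4) + (-0.6)·(-0.6) + (-1.6)·(-1.6)) / 4 = 9.2/4 = 2.3

S is symmetric (S[j,i] = S[i,j]). Assembling:

S = [[13.5, -3.25],
 [-3.25, 2.3]]


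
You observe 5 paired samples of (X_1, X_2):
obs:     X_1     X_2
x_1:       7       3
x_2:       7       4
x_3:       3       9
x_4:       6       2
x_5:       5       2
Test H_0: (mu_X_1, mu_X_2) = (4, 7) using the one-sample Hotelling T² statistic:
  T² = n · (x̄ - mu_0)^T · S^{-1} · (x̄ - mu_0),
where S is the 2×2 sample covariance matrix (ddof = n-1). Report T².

Step 1 — sample mean vector:
  mean(X_1) = (7 + 7 + 3 + 6 + 5) / 5 = 28/5 = 5.6
  mean(X_2) = (3 + 4 + 9 + 2 + 2) / 5 = 20/5 = 4
  x̄ = (5.6, 4),  deviation x̄ - mu_0 = (5.6, 4) - (4, 7) = (1.6, -3).

Step 2 — sample covariance matrix, S[i,j] = (1/(n-1)) · Σ_k (x_{k,i} - mean_i) · (x_{k,j} - mean_j), divisor n-1 = 4:
  S[X_1,X_1] = ((1.4)·(1.4) + (1.4)·(1.4) + (-2.6)·(-2.6) + (0.4)·(0.4) + (-0.6)·(-0.6)) / 4 = 11.2/4 = 2.8
  S[X_1,X_2] = ((1.4)·(-1) + (1.4)·(0) + (-2.6)·(5) + (0.4)·(-2) + (-0.6)·(-2)) / 4 = -14/4 = -3.5
  S[X_2,X_2] = ((-1)·(-1) + (0)·(0) + (5)·(5) + (-2)·(-2) + (-2)·(-2)) / 4 = 34/4 = 8.5
  S = [[2.8, -3.5],
 [-3.5, 8.5]].

Step 3 — invert S. det(S) = 2.8·8.5 - (-3.5)² = 11.55.
  S^{-1} = (1/det) · [[d, -b], [-b, a]] = [[0.7359, 0.303],
 [0.303, 0.2424]].

Step 4 — quadratic form (x̄ - mu_0)^T · S^{-1} · (x̄ - mu_0):
  S^{-1} · (x̄ - mu_0) = (0.2684, -0.2424),
  (x̄ - mu_0)^T · [...] = (1.6)·(0.2684) + (-3)·(-0.2424) = 1.1567.

Step 5 — scale by n: T² = 5 · 1.1567 = 5.7835.

T² ≈ 5.7835


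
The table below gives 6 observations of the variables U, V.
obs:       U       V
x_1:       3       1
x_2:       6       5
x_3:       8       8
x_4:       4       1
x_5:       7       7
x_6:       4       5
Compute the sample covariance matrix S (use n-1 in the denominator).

Step 1 — column means:
  mean(U) = (3 + 6 + 8 + 4 + 7 + 4) / 6 = 32/6 = 5.3333
  mean(V) = (1 + 5 + 8 + 1 + 7 + 5) / 6 = 27/6 = 4.5

Step 2 — sample covariance S[i,j] = (1/(n-1)) · Σ_k (x_{k,i} - mean_i) · (x_{k,j} - mean_j), with n-1 = 5.
  S[U,U] = ((-2.3333)·(-2.3333) + (0.6667)·(0.6667) + (2.6667)·(2.6667) + (-1.3333)·(-1.3333) + (1.6667)·(1.6667) + (-1.3333)·(-1.3333)) / 5 = 19.3333/5 = 3.8667
  S[U,V] = ((-2.3333)·(-3.5) + (0.6667)·(0.5) + (2.6667)·(3.5) + (-1.3333)·(-3.5) + (1.6667)·(2.5) + (-1.3333)·(0.5)) / 5 = 26/5 = 5.2
  S[V,V] = ((-3.5)·(-3.5) + (0.5)·(0.5) + (3.5)·(3.5) + (-3.5)·(-3.5) + (2.5)·(2.5) + (0.5)·(0.5)) / 5 = 43.5/5 = 8.7

S is symmetric (S[j,i] = S[i,j]). Assembling:

S = [[3.8667, 5.2],
 [5.2, 8.7]]


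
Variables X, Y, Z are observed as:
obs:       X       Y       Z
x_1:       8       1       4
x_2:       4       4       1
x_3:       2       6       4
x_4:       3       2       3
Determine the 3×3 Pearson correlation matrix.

Step 1 — column means:
  mean(X) = (8 + 4 + 2 + 3) / 4 = 17/4 = 4.25
  mean(Y) = (1 + 4 + 6 + 2) / 4 = 13/4 = 3.25
  mean(Z) = (4 + 1 + 4 + 3) / 4 = 12/4 = 3

Step 2 — sample variances and covariances s[i,j] = (1/(n-1)) · Σ_k (x_{k,i} - mean_i) · (x_{k,j} - mean_j), with n-1 = 3:
  s[X,X] = ((3.75)·(3.75) + (-0.25)·(-0.25) + (-2.25)·(-2.25) + (-1.25)·(-1.25)) / 3 = 20.75/3 = 6.9167
  s[X,Y] = ((3.75)·(-2.25) + (-0.25)·(0.75) + (-2.25)·(2.75) + (-1.25)·(-1.25)) / 3 = -13.25/3 = -4.4167
  s[X,Z] = ((3.75)·(1) + (-0.25)·(-2) + (-2.25)·(1) + (-1.25)·(0)) / 3 = 2/3 = 0.6667
  s[Y,Y] = ((-2.25)·(-2.25) + (0.75)·(0.75) + (2.75)·(2.75) + (-1.25)·(-1.25)) / 3 = 14.75/3 = 4.9167
  s[Y,Z] = ((-2.25)·(1) + (0.75)·(-2) + (2.75)·(1) + (-1.25)·(0)) / 3 = -1/3 = -0.3333
  s[Z,Z] = ((1)·(1) + (-2)·(-2) + (1)·(1) + (0)·(0)) / 3 = 6/3 = 2
  Sample standard deviations s_i = √(s[i,i]):
  s(X) = √(6.9167) = 2.63
  s(Y) = √(4.9167) = 2.2174
  s(Z) = √(2) = 1.4142

Step 3 — r_{ij} = s_{ij} / (s_i · s_j):
  r[X,X] = 1 (diagonal).
  r[X,Y] = -4.4167 / (2.63 · 2.2174) = -4.4167 / 5.8315 = -0.7574
  r[X,Z] = 0.6667 / (2.63 · 1.4142) = 0.6667 / 3.7193 = 0.1792
  r[Y,Y] = 1 (diagonal).
  r[Y,Z] = -0.3333 / (2.2174 · 1.4142) = -0.3333 / 3.1358 = -0.1063
  r[Z,Z] = 1 (diagonal).

R is symmetric with unit diagonal. Assembling:

R = [[1, -0.7574, 0.1792],
 [-0.7574, 1, -0.1063],
 [0.1792, -0.1063, 1]]


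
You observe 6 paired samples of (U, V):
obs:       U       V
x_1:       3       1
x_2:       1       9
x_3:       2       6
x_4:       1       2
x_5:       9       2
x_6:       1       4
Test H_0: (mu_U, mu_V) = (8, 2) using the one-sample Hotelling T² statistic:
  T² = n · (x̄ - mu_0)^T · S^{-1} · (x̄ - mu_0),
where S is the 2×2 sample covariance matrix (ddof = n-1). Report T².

Step 1 — sample mean vector:
  mean(U) = (3 + 1 + 2 + 1 + 9 + 1) / 6 = 17/6 = 2.8333
  mean(V) = (1 + 9 + 6 + 2 + 2 + 4) / 6 = 24/6 = 4
  x̄ = (2.8333, 4),  deviation x̄ - mu_0 = (2.8333, 4) - (8, 2) = (-5.1667, 2).

Step 2 — sample covariance matrix, S[i,j] = (1/(n-1)) · Σ_k (x_{k,i} - mean_i) · (x_{k,j} - mean_j), divisor n-1 = 5:
  S[U,U] = ((0.1667)·(0.1667) + (-1.8333)·(-1.8333) + (-0.8333)·(-0.8333) + (-1.8333)·(-1.8333) + (6.1667)·(6.1667) + (-1.8333)·(-1.8333)) / 5 = 48.8333/5 = 9.7667
  S[U,V] = ((0.1667)·(-3) + (-1.8333)·(5) + (-0.8333)·(2) + (-1.8333)·(-2) + (6.1667)·(-2) + (-1.8333)·(0)) / 5 = -20/5 = -4
  S[V,V] = ((-3)·(-3) + (5)·(5) + (2)·(2) + (-2)·(-2) + (-2)·(-2) + (0)·(0)) / 5 = 46/5 = 9.2
  S = [[9.7667, -4],
 [-4, 9.2]].

Step 3 — invert S. det(S) = 9.7667·9.2 - (-4)² = 73.8533.
  S^{-1} = (1/det) · [[d, -b], [-b, a]] = [[0.1246, 0.0542],
 [0.0542, 0.1322]].

Step 4 — quadratic form (x̄ - mu_0)^T · S^{-1} · (x̄ - mu_0):
  S^{-1} · (x̄ - mu_0) = (-0.5353, -0.0153),
  (x̄ - mu_0)^T · [...] = (-5.1667)·(-0.5353) + (2)·(-0.0153) = 2.735.

Step 5 — scale by n: T² = 6 · 2.735 = 16.41.

T² ≈ 16.41


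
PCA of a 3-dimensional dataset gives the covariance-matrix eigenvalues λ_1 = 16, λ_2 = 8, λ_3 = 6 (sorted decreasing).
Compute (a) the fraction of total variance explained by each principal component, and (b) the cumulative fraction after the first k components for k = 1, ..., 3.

Step 1 — total variance = trace(Sigma) = Σ λ_i = 16 + 8 + 6 = 30.

Step 2 — fraction explained by component i = λ_i / Σ λ:
  PC1: 16/30 = 0.5333
  PC2: 8/30 = 0.2667
  PC3: 6/30 = 0.2

Step 3 — cumulative fraction after k components = (λ_1 + ... + λ_k) / Σ λ:
  k = 1: 16/30 = 0.5333
  k = 2: (16 + 8)/30 = 24/30 = 0.8
  k = 3: (16 + 8 + 6)/30 = 30/30 = 1

Summary (fraction, with percent):

explained: PC1 0.5333 (53.33%), PC2 0.2667 (26.67%), PC3 0.2 (20%);  cumulative: 0.5333, 0.8, 1


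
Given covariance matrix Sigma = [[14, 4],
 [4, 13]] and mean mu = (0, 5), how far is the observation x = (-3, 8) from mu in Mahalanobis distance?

Step 1 — centre the observation: (x - mu) = (-3, 3).

Step 2 — invert Sigma. det(Sigma) = 14·13 - (4)² = 166.
  Sigma^{-1} = (1/det) · [[d, -b], [-b, a]] = [[0.0783, -0.0241],
 [-0.0241, 0.0843]].

Step 3 — form the quadratic (x - mu)^T · Sigma^{-1} · (x - mu):
  Sigma^{-1} · (x - mu) = (-0.3072, 0.3253).
  (x - mu)^T · [Sigma^{-1} · (x - mu)] = (-3)·(-0.3072) + (3)·(0.3253) = 1.8976.

Step 4 — take square root: d = √(1.8976) ≈ 1.3775.

d(x, mu) = √(1.8976) ≈ 1.3775


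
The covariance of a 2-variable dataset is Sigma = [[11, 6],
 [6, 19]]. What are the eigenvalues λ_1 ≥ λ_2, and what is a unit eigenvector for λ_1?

Step 1 — characteristic polynomial of 2×2 Sigma:
  det(Sigma - λI) = λ² - trace · λ + det = 0.
  trace = 11 + 19 = 30, det = 11·19 - (6)² = 173.
Step 2 — discriminant:
  Δ = trace² - 4·det = 900 - 692 = 208.
Step 3 — eigenvalues:
  λ = (trace ± √Δ)/2 = (30 ± 14.4222)/2,
  λ_1 = 22.2111,  λ_2 = 7.7889.

Step 4 — unit eigenvector for λ_1: solve (Sigma - λ_1 I)v = 0. First row:
  (11 - 22.2111)·v_x + (6)·v_y = 0, i.e. (-11.2111)·v_x + (6)·v_y = 0,
  so v ∝ (b, λ_1 - a) = (6, 11.2111) = u.
  ||u|| = √((6)² + (11.2111)²) = √(161.6888) ≈ 12.7157,
  v_1 = u/||u|| ≈ (0.4719, 0.8817) (||v_1|| = 1).

λ_1 = 22.2111,  λ_2 = 7.7889;  v_1 ≈ (0.4719, 0.8817)


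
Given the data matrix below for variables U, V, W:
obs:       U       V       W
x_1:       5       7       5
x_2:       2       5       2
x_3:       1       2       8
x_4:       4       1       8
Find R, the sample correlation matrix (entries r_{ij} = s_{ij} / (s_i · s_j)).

Step 1 — column means:
  mean(U) = (5 + 2 + 1 + 4) / 4 = 12/4 = 3
  mean(V) = (7 + 5 + 2 + 1) / 4 = 15/4 = 3.75
  mean(W) = (5 + 2 + 8 + 8) / 4 = 23/4 = 5.75

Step 2 — sample variances and covariances s[i,j] = (1/(n-1)) · Σ_k (x_{k,i} - mean_i) · (x_{k,j} - mean_j), with n-1 = 3:
  s[U,U] = ((2)·(2) + (-1)·(-1) + (-2)·(-2) + (1)·(1)) / 3 = 10/3 = 3.3333
  s[U,V] = ((2)·(3.25) + (-1)·(1.25) + (-2)·(-1.75) + (1)·(-2.75)) / 3 = 6/3 = 2
  s[U,W] = ((2)·(-0.75) + (-1)·(-3.75) + (-2)·(2.25) + (1)·(2.25)) / 3 = 0/3 = 0
  s[V,V] = ((3.25)·(3.25) + (1.25)·(1.25) + (-1.75)·(-1.75) + (-2.75)·(-2.75)) / 3 = 22.75/3 = 7.5833
  s[V,W] = ((3.25)·(-0.75) + (1.25)·(-3.75) + (-1.75)·(2.25) + (-2.75)·(2.25)) / 3 = -17.25/3 = -5.75
  s[W,W] = ((-0.75)·(-0.75) + (-3.75)·(-3.75) + (2.25)·(2.25) + (2.25)·(2.25)) / 3 = 24.75/3 = 8.25
  Sample standard deviations s_i = √(s[i,i]):
  s(U) = √(3.3333) = 1.8257
  s(V) = √(7.5833) = 2.7538
  s(W) = √(8.25) = 2.8723

Step 3 — r_{ij} = s_{ij} / (s_i · s_j):
  r[U,U] = 1 (diagonal).
  r[U,V] = 2 / (1.8257 · 2.7538) = 2 / 5.0277 = 0.3978
  r[U,W] = 0 / (1.8257 · 2.8723) = 0 / 5.244 = 0
  r[V,V] = 1 (diagonal).
  r[V,W] = -5.75 / (2.7538 · 2.8723) = -5.75 / 7.9096 = -0.727
  r[W,W] = 1 (diagonal).

R is symmetric with unit diagonal. Assembling:

R = [[1, 0.3978, 0],
 [0.3978, 1, -0.727],
 [0, -0.727, 1]]


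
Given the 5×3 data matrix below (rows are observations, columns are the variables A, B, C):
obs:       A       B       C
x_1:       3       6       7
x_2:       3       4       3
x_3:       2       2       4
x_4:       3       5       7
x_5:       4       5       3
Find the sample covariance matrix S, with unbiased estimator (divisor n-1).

Step 1 — column means:
  mean(A) = (3 + 3 + 2 + 3 + 4) / 5 = 15/5 = 3
  mean(B) = (6 + 4 + 2 + 5 + 5) / 5 = 22/5 = 4.4
  mean(C) = (7 + 3 + 4 + 7 + 3) / 5 = 24/5 = 4.8

Step 2 — sample covariance S[i,j] = (1/(n-1)) · Σ_k (x_{k,i} - mean_i) · (x_{k,j} - mean_j), with n-1 = 4.
  S[A,A] = ((0)·(0) + (0)·(0) + (-1)·(-1) + (0)·(0) + (1)·(1)) / 4 = 2/4 = 0.5
  S[A,B] = ((0)·(1.6) + (0)·(-0.4) + (-1)·(-2.4) + (0)·(0.6) + (1)·(0.6)) / 4 = 3/4 = 0.75
  S[A,C] = ((0)·(2.2) + (0)·(-1.8) + (-1)·(-0.8) + (0)·(2.2) + (1)·(-1.8)) / 4 = -1/4 = -0.25
  S[B,B] = ((1.6)·(1.6) + (-0.4)·(-0.4) + (-2.4)·(-2.4) + (0.6)·(0.6) + (0.6)·(0.6)) / 4 = 9.2/4 = 2.3
  S[B,C] = ((1.6)·(2.2) + (-0.4)·(-1.8) + (-2.4)·(-0.8) + (0.6)·(2.2) + (0.6)·(-1.8)) / 4 = 6.4/4 = 1.6
  S[C,C] = ((2.2)·(2.2) + (-1.8)·(-1.8) + (-0.8)·(-0.8) + (2.2)·(2.2) + (-1.8)·(-1.8)) / 4 = 16.8/4 = 4.2

S is symmetric (S[j,i] = S[i,j]). Assembling:

S = [[0.5, 0.75, -0.25],
 [0.75, 2.3, 1.6],
 [-0.25, 1.6, 4.2]]


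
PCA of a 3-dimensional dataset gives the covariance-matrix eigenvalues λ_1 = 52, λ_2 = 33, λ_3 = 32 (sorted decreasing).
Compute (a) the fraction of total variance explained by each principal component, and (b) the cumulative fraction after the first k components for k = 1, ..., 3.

Step 1 — total variance = trace(Sigma) = Σ λ_i = 52 + 33 + 32 = 117.

Step 2 — fraction explained by component i = λ_i / Σ λ:
  PC1: 52/117 = 0.4444
  PC2: 33/117 = 0.2821
  PC3: 32/117 = 0.2735

Step 3 — cumulative fraction after k components = (λ_1 + ... + λ_k) / Σ λ:
  k = 1: 52/117 = 0.4444
  k = 2: (52 + 33)/117 = 85/117 = 0.7265
  k = 3: (52 + 33 + 32)/117 = 117/117 = 1

Summary (fraction, with percent):

explained: PC1 0.4444 (44.44%), PC2 0.2821 (28.21%), PC3 0.2735 (27.35%);  cumulative: 0.4444, 0.7265, 1


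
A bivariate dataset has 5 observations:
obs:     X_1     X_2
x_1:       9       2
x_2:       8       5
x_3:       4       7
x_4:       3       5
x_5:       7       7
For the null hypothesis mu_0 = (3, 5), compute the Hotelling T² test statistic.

Step 1 — sample mean vector:
  mean(X_1) = (9 + 8 + 4 + 3 + 7) / 5 = 31/5 = 6.2
  mean(X_2) = (2 + 5 + 7 + 5 + 7) / 5 = 26/5 = 5.2
  x̄ = (6.2, 5.2),  deviation x̄ - mu_0 = (6.2, 5.2) - (3, 5) = (3.2, 0.2).

Step 2 — sample covariance matrix, S[i,j] = (1/(n-1)) · Σ_k (x_{k,i} - mean_i) · (x_{k,j} - mean_j), divisor n-1 = 4:
  S[X_1,X_1] = ((2.8)·(2.8) + (1.8)·(1.8) + (-2.2)·(-2.2) + (-3.2)·(-3.2) + (0.8)·(0.8)) / 4 = 26.8/4 = 6.7
  S[X_1,X_2] = ((2.8)·(-3.2) + (1.8)·(-0.2) + (-2.2)·(1.8) + (-3.2)·(-0.2) + (0.8)·(1.8)) / 4 = -11.2/4 = -2.8
  S[X_2,X_2] = ((-3.2)·(-3.2) + (-0.2)·(-0.2) + (1.8)·(1.8) + (-0.2)·(-0.2) + (1.8)·(1.8)) / 4 = 16.8/4 = 4.2
  S = [[6.7, -2.8],
 [-2.8, 4.2]].

Step 3 — invert S. det(S) = 6.7·4.2 - (-2.8)² = 20.3.
  S^{-1} = (1/det) · [[d, -b], [-b, a]] = [[0.2069, 0.1379],
 [0.1379, 0.33]].

Step 4 — quadratic form (x̄ - mu_0)^T · S^{-1} · (x̄ - mu_0):
  S^{-1} · (x̄ - mu_0) = (0.6897, 0.5074),
  (x̄ - mu_0)^T · [...] = (3.2)·(0.6897) + (0.2)·(0.5074) = 2.3084.

Step 5 — scale by n: T² = 5 · 2.3084 = 11.5419.

T² ≈ 11.5419


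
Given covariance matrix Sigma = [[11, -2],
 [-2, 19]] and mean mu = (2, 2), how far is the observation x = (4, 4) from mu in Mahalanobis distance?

Step 1 — centre the observation: (x - mu) = (2, 2).

Step 2 — invert Sigma. det(Sigma) = 11·19 - (-2)² = 205.
  Sigma^{-1} = (1/det) · [[d, -b], [-b, a]] = [[0.0927, 0.0098],
 [0.0098, 0.0537]].

Step 3 — form the quadratic (x - mu)^T · Sigma^{-1} · (x - mu):
  Sigma^{-1} · (x - mu) = (0.2049, 0.1268).
  (x - mu)^T · [Sigma^{-1} · (x - mu)] = (2)·(0.2049) + (2)·(0.1268) = 0.6634.

Step 4 — take square root: d = √(0.6634) ≈ 0.8145.

d(x, mu) = √(0.6634) ≈ 0.8145


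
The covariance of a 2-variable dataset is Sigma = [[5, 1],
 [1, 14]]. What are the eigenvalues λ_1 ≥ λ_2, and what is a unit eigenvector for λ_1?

Step 1 — characteristic polynomial of 2×2 Sigma:
  det(Sigma - λI) = λ² - trace · λ + det = 0.
  trace = 5 + 14 = 19, det = 5·14 - (1)² = 69.
Step 2 — discriminant:
  Δ = trace² - 4·det = 361 - 276 = 85.
Step 3 — eigenvalues:
  λ = (trace ± √Δ)/2 = (19 ± 9.2195)/2,
  λ_1 = 14.1098,  λ_2 = 4.8902.

Step 4 — unit eigenvector for λ_1: solve (Sigma - λ_1 I)v = 0. First row:
  (5 - 14.1098)·v_x + (1)·v_y = 0, i.e. (-9.1098)·v_x + (1)·v_y = 0,
  so v ∝ (b, λ_1 - a) = (1, 9.1098) = u.
  ||u|| = √((1)² + (9.1098)²) = √(83.988) ≈ 9.1645,
  v_1 = u/||u|| ≈ (0.1091, 0.994) (||v_1|| = 1).

λ_1 = 14.1098,  λ_2 = 4.8902;  v_1 ≈ (0.1091, 0.994)


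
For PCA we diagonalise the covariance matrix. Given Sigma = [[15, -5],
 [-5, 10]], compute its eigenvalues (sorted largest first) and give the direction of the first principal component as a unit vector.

Step 1 — characteristic polynomial of 2×2 Sigma:
  det(Sigma - λI) = λ² - trace · λ + det = 0.
  trace = 15 + 10 = 25, det = 15·10 - (-5)² = 125.
Step 2 — discriminant:
  Δ = trace² - 4·det = 625 - 500 = 125.
Step 3 — eigenvalues:
  λ = (trace ± √Δ)/2 = (25 ± 11.1803)/2,
  λ_1 = 18.0902,  λ_2 = 6.9098.

Step 4 — unit eigenvector for λ_1: solve (Sigma - λ_1 I)v = 0. First row:
  (15 - 18.0902)·v_x + (-5)·v_y = 0, i.e. (-3.0902)·v_x + (-5)·v_y = 0,
  so v ∝ (b, λ_1 - a) = (-5, 3.0902); multiply by -1 so the first entry is positive: u = (5, -3.0902).
  ||u|| = √((5)² + (-3.0902)²) = √(34.5492) ≈ 5.8779,
  v_1 = u/||u|| ≈ (0.8507, -0.5257) (||v_1|| = 1).

λ_1 = 18.0902,  λ_2 = 6.9098;  v_1 ≈ (0.8507, -0.5257)


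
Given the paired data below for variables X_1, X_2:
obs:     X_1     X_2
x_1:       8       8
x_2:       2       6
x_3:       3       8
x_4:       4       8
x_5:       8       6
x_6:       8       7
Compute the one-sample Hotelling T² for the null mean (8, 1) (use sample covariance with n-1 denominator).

Step 1 — sample mean vector:
  mean(X_1) = (8 + 2 + 3 + 4 + 8 + 8) / 6 = 33/6 = 5.5
  mean(X_2) = (8 + 6 + 8 + 8 + 6 + 7) / 6 = 43/6 = 7.1667
  x̄ = (5.5, 7.1667),  deviation x̄ - mu_0 = (5.5, 7.1667) - (8, 1) = (-2.5, 6.1667).

Step 2 — sample covariance matrix, S[i,j] = (1/(n-1)) · Σ_k (x_{k,i} - mean_i) · (x_{k,j} - mean_j), divisor n-1 = 5:
  S[X_1,X_1] = ((2.5)·(2.5) + (-3.5)·(-3.5) + (-2.5)·(-2.5) + (-1.5)·(-1.5) + (2.5)·(2.5) + (2.5)·(2.5)) / 5 = 39.5/5 = 7.9
  S[X_1,X_2] = ((2.5)·(0.8333) + (-3.5)·(-1.1667) + (-2.5)·(0.8333) + (-1.5)·(0.8333) + (2.5)·(-1.1667) + (2.5)·(-0.1667)) / 5 = -0.5/5 = -0.1
  S[X_2,X_2] = ((0.8333)·(0.8333) + (-1.1667)·(-1.1667) + (0.8333)·(0.8333) + (0.8333)·(0.8333) + (-1.1667)·(-1.1667) + (-0.1667)·(-0.1667)) / 5 = 4.8333/5 = 0.9667
  S = [[7.9, -0.1],
 [-0.1, 0.9667]].

Step 3 — invert S. det(S) = 7.9·0.9667 - (-0.1)² = 7.6267.
  S^{-1} = (1/det) · [[d, -b], [-b, a]] = [[0.1267, 0.0131],
 [0.0131, 1.0358]].

Step 4 — quadratic form (x̄ - mu_0)^T · S^{-1} · (x̄ - mu_0):
  S^{-1} · (x̄ - mu_0) = (-0.236, 6.3549),
  (x̄ - mu_0)^T · [...] = (-2.5)·(-0.236) + (6.1667)·(6.3549) = 39.7786.

Step 5 — scale by n: T² = 6 · 39.7786 = 238.6713.

T² ≈ 238.6713


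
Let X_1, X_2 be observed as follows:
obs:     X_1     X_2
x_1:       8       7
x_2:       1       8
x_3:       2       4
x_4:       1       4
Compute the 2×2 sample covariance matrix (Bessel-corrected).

Step 1 — column means:
  mean(X_1) = (8 + 1 + 2 + 1) / 4 = 12/4 = 3
  mean(X_2) = (7 + 8 + 4 + 4) / 4 = 23/4 = 5.75

Step 2 — sample covariance S[i,j] = (1/(n-1)) · Σ_k (x_{k,i} - mean_i) · (x_{k,j} - mean_j), with n-1 = 3.
  S[X_1,X_1] = ((5)·(5) + (-2)·(-2) + (-1)·(-1) + (-2)·(-2)) / 3 = 34/3 = 11.3333
  S[X_1,X_2] = ((5)·(1.25) + (-2)·(2.25) + (-1)·(-1.75) + (-2)·(-1.75)) / 3 = 7/3 = 2.3333
  S[X_2,X_2] = ((1.25)·(1.25) + (2.25)·(2.25) + (-1.75)·(-1.75) + (-1.75)·(-1.75)) / 3 = 12.75/3 = 4.25

S is symmetric (S[j,i] = S[i,j]). Assembling:

S = [[11.3333, 2.3333],
 [2.3333, 4.25]]


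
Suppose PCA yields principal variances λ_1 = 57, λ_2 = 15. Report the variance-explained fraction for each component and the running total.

Step 1 — total variance = trace(Sigma) = Σ λ_i = 57 + 15 = 72.

Step 2 — fraction explained by component i = λ_i / Σ λ:
  PC1: 57/72 = 0.7917
  PC2: 15/72 = 0.2083

Step 3 — cumulative fraction after k components = (λ_1 + ... + λ_k) / Σ λ:
  k = 1: 57/72 = 0.7917
  k = 2: (57 + 15)/72 = 72/72 = 1

Summary (fraction, with percent):

explained: PC1 0.7917 (79.17%), PC2 0.2083 (20.83%);  cumulative: 0.7917, 1


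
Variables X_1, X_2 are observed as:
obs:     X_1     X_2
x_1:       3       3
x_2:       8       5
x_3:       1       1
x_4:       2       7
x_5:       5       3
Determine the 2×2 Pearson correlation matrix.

Step 1 — column means:
  mean(X_1) = (3 + 8 + 1 + 2 + 5) / 5 = 19/5 = 3.8
  mean(X_2) = (3 + 5 + 1 + 7 + 3) / 5 = 19/5 = 3.8

Step 2 — sample variances and covariances s[i,j] = (1/(n-1)) · Σ_k (x_{k,i} - mean_i) · (x_{k,j} - mean_j), with n-1 = 4:
  s[X_1,X_1] = ((-0.8)·(-0.8) + (4.2)·(4.2) + (-2.8)·(-2.8) + (-1.8)·(-1.8) + (1.2)·(1.2)) / 4 = 30.8/4 = 7.7
  s[X_1,X_2] = ((-0.8)·(-0.8) + (4.2)·(1.2) + (-2.8)·(-2.8) + (-1.8)·(3.2) + (1.2)·(-0.8)) / 4 = 6.8/4 = 1.7
  s[X_2,X_2] = ((-0.8)·(-0.8) + (1.2)·(1.2) + (-2.8)·(-2.8) + (3.2)·(3.2) + (-0.8)·(-0.8)) / 4 = 20.8/4 = 5.2
  Sample standard deviations s_i = √(s[i,i]):
  s(X_1) = √(7.7) = 2.7749
  s(X_2) = √(5.2) = 2.2804

Step 3 — r_{ij} = s_{ij} / (s_i · s_j):
  r[X_1,X_1] = 1 (diagonal).
  r[X_1,X_2] = 1.7 / (2.7749 · 2.2804) = 1.7 / 6.3277 = 0.2687
  r[X_2,X_2] = 1 (diagonal).

R is symmetric with unit diagonal. Assembling:

R = [[1, 0.2687],
 [0.2687, 1]]


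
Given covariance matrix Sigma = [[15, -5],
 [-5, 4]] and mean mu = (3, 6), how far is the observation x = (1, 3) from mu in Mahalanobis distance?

Step 1 — centre the observation: (x - mu) = (-2, -3).

Step 2 — invert Sigma. det(Sigma) = 15·4 - (-5)² = 35.
  Sigma^{-1} = (1/det) · [[d, -b], [-b, a]] = [[0.1143, 0.1429],
 [0.1429, 0.4286]].

Step 3 — form the quadratic (x - mu)^T · Sigma^{-1} · (x - mu):
  Sigma^{-1} · (x - mu) = (-0.6571, -1.5714).
  (x - mu)^T · [Sigma^{-1} · (x - mu)] = (-2)·(-0.6571) + (-3)·(-1.5714) = 6.0286.

Step 4 — take square root: d = √(6.0286) ≈ 2.4553.

d(x, mu) = √(6.0286) ≈ 2.4553


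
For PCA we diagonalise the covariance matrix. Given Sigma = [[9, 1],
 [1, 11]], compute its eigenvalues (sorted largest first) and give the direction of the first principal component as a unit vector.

Step 1 — characteristic polynomial of 2×2 Sigma:
  det(Sigma - λI) = λ² - trace · λ + det = 0.
  trace = 9 + 11 = 20, det = 9·11 - (1)² = 98.
Step 2 — discriminant:
  Δ = trace² - 4·det = 400 - 392 = 8.
Step 3 — eigenvalues:
  λ = (trace ± √Δ)/2 = (20 ± 2.8284)/2,
  λ_1 = 11.4142,  λ_2 = 8.5858.

Step 4 — unit eigenvector for λ_1: solve (Sigma - λ_1 I)v = 0. First row:
  (9 - 11.4142)·v_x + (1)·v_y = 0, i.e. (-2.4142)·v_x + (1)·v_y = 0,
  so v ∝ (b, λ_1 - a) = (1, 2.4142) = u.
  ||u|| = √((1)² + (2.4142)²) = √(6.8284) ≈ 2.6131,
  v_1 = u/||u|| ≈ (0.3827, 0.9239) (||v_1|| = 1).

λ_1 = 11.4142,  λ_2 = 8.5858;  v_1 ≈ (0.3827, 0.9239)


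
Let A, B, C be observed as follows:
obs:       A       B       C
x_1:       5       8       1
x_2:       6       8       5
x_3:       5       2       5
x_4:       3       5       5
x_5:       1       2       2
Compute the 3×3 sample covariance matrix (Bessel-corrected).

Step 1 — column means:
  mean(A) = (5 + 6 + 5 + 3 + 1) / 5 = 20/5 = 4
  mean(B) = (8 + 8 + 2 + 5 + 2) / 5 = 25/5 = 5
  mean(C) = (1 + 5 + 5 + 5 + 2) / 5 = 18/5 = 3.6

Step 2 — sample covariance S[i,j] = (1/(n-1)) · Σ_k (x_{k,i} - mean_i) · (x_{k,j} - mean_j), with n-1 = 4.
  S[A,A] = ((1)·(1) + (2)·(2) + (1)·(1) + (-1)·(-1) + (-3)·(-3)) / 4 = 16/4 = 4
  S[A,B] = ((1)·(3) + (2)·(3) + (1)·(-3) + (-1)·(0) + (-3)·(-3)) / 4 = 15/4 = 3.75
  S[A,C] = ((1)·(-2.6) + (2)·(1.4) + (1)·(1.4) + (-1)·(1.4) + (-3)·(-1.6)) / 4 = 5/4 = 1.25
  S[B,B] = ((3)·(3) + (3)·(3) + (-3)·(-3) + (0)·(0) + (-3)·(-3)) / 4 = 36/4 = 9
  S[B,C] = ((3)·(-2.6) + (3)·(1.4) + (-3)·(1.4) + (0)·(1.4) + (-3)·(-1.6)) / 4 = -3/4 = -0.75
  S[C,C] = ((-2.6)·(-2.6) + (1.4)·(1.4) + (1.4)·(1.4) + (1.4)·(1.4) + (-1.6)·(-1.6)) / 4 = 15.2/4 = 3.8

S is symmetric (S[j,i] = S[i,j]). Assembling:

S = [[4, 3.75, 1.25],
 [3.75, 9, -0.75],
 [1.25, -0.75, 3.8]]


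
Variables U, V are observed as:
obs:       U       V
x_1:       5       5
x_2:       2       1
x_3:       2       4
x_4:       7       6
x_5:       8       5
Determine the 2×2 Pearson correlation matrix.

Step 1 — column means:
  mean(U) = (5 + 2 + 2 + 7 + 8) / 5 = 24/5 = 4.8
  mean(V) = (5 + 1 + 4 + 6 + 5) / 5 = 21/5 = 4.2

Step 2 — sample variances and covariances s[i,j] = (1/(n-1)) · Σ_k (x_{k,i} - mean_i) · (x_{k,j} - mean_j), with n-1 = 4:
  s[U,U] = ((0.2)·(0.2) + (-2.8)·(-2.8) + (-2.8)·(-2.8) + (2.2)·(2.2) + (3.2)·(3.2)) / 4 = 30.8/4 = 7.7
  s[U,V] = ((0.2)·(0.8) + (-2.8)·(-3.2) + (-2.8)·(-0.2) + (2.2)·(1.8) + (3.2)·(0.8)) / 4 = 16.2/4 = 4.05
  s[V,V] = ((0.8)·(0.8) + (-3.2)·(-3.2) + (-0.2)·(-0.2) + (1.8)·(1.8) + (0.8)·(0.8)) / 4 = 14.8/4 = 3.7
  Sample standard deviations s_i = √(s[i,i]):
  s(U) = √(7.7) = 2.7749
  s(V) = √(3.7) = 1.9235

Step 3 — r_{ij} = s_{ij} / (s_i · s_j):
  r[U,U] = 1 (diagonal).
  r[U,V] = 4.05 / (2.7749 · 1.9235) = 4.05 / 5.3376 = 0.7588
  r[V,V] = 1 (diagonal).

R is symmetric with unit diagonal. Assembling:

R = [[1, 0.7588],
 [0.7588, 1]]


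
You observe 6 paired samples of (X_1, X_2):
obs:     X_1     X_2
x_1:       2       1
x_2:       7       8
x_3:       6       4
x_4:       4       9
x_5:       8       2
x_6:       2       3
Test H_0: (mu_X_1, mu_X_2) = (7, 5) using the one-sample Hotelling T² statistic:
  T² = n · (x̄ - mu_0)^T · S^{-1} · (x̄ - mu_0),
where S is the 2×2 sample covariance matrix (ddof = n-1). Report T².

Step 1 — sample mean vector:
  mean(X_1) = (2 + 7 + 6 + 4 + 8 + 2) / 6 = 29/6 = 4.8333
  mean(X_2) = (1 + 8 + 4 + 9 + 2 + 3) / 6 = 27/6 = 4.5
  x̄ = (4.8333, 4.5),  deviation x̄ - mu_0 = (4.8333, 4.5) - (7, 5) = (-2.1667, -0.5).

Step 2 — sample covariance matrix, S[i,j] = (1/(n-1)) · Σ_k (x_{k,i} - mean_i) · (x_{k,j} - mean_j), divisor n-1 = 5:
  S[X_1,X_1] = ((-2.8333)·(-2.8333) + (2.1667)·(2.1667) + (1.1667)·(1.1667) + (-0.8333)·(-0.8333) + (3.1667)·(3.1667) + (-2.8333)·(-2.8333)) / 5 = 32.8333/5 = 6.5667
  S[X_1,X_2] = ((-2.8333)·(-3.5) + (2.1667)·(3.5) + (1.1667)·(-0.5) + (-0.8333)·(4.5) + (3.1667)·(-2.5) + (-2.8333)·(-1.5)) / 5 = 9.5/5 = 1.9
  S[X_2,X_2] = ((-3.5)·(-3.5) + (3.5)·(3.5) + (-0.5)·(-0.5) + (4.5)·(4.5) + (-2.5)·(-2.5) + (-1.5)·(-1.5)) / 5 = 53.5/5 = 10.7
  S = [[6.5667, 1.9],
 [1.9, 10.7]].

Step 3 — invert S. det(S) = 6.5667·10.7 - (1.9)² = 66.6533.
  S^{-1} = (1/det) · [[d, -b], [-b, a]] = [[0.1605, -0.0285],
 [-0.0285, 0.0985]].

Step 4 — quadratic form (x̄ - mu_0)^T · S^{-1} · (x̄ - mu_0):
  S^{-1} · (x̄ - mu_0) = (-0.3336, 0.0125),
  (x̄ - mu_0)^T · [...] = (-2.1667)·(-0.3336) + (-0.5)·(0.0125) = 0.7165.

Step 5 — scale by n: T² = 6 · 0.7165 = 4.2989.

T² ≈ 4.2989


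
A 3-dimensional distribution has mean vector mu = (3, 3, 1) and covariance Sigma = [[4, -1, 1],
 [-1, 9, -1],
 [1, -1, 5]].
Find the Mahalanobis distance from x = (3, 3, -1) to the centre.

Step 1 — centre the observation: (x - mu) = (0, 0, -2).

Step 2 — invert Sigma (cofactor / det for 3×3, or solve directly):
  Sigma^{-1} = [[0.2683, 0.0244, -0.0488],
 [0.0244, 0.1159, 0.0183],
 [-0.0488, 0.0183, 0.2134]].

Step 3 — form the quadratic (x - mu)^T · Sigma^{-1} · (x - mu):
  Sigma^{-1} · (x - mu) = (0.0976, -0.0366, -0.4268).
  (x - mu)^T · [Sigma^{-1} · (x - mu)] = (0)·(0.0976) + (0)·(-0.0366) + (-2)·(-0.4268) = 0.8537.

Step 4 — take square root: d = √(0.8537) ≈ 0.9239.

d(x, mu) = √(0.8537) ≈ 0.9239


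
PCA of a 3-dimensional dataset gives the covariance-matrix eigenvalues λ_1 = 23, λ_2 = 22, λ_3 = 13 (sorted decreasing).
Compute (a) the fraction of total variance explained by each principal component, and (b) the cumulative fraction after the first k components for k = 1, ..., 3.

Step 1 — total variance = trace(Sigma) = Σ λ_i = 23 + 22 + 13 = 58.

Step 2 — fraction explained by component i = λ_i / Σ λ:
  PC1: 23/58 = 0.3966
  PC2: 22/58 = 0.3793
  PC3: 13/58 = 0.2241

Step 3 — cumulative fraction after k components = (λ_1 + ... + λ_k) / Σ λ:
  k = 1: 23/58 = 0.3966
  k = 2: (23 + 22)/58 = 45/58 = 0.7759
  k = 3: (23 + 22 + 13)/58 = 58/58 = 1

Summary (fraction, with percent):

explained: PC1 0.3966 (39.66%), PC2 0.3793 (37.93%), PC3 0.2241 (22.41%);  cumulative: 0.3966, 0.7759, 1


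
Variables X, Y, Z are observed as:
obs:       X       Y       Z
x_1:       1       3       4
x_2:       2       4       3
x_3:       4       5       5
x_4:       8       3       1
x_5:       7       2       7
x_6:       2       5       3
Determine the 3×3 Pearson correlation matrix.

Step 1 — column means:
  mean(X) = (1 + 2 + 4 + 8 + 7 + 2) / 6 = 24/6 = 4
  mean(Y) = (3 + 4 + 5 + 3 + 2 + 5) / 6 = 22/6 = 3.6667
  mean(Z) = (4 + 3 + 5 + 1 + 7 + 3) / 6 = 23/6 = 3.8333

Step 2 — sample variances and covariances s[i,j] = (1/(n-1)) · Σ_k (x_{k,i} - mean_i) · (x_{k,j} - mean_j), with n-1 = 5:
  s[X,X] = ((-3)·(-3) + (-2)·(-2) + (0)·(0) + (4)·(4) + (3)·(3) + (-2)·(-2)) / 5 = 42/5 = 8.4
  s[X,Y] = ((-3)·(-0.6667) + (-2)·(0.3333) + (0)·(1.3333) + (4)·(-0.6667) + (3)·(-1.6667) + (-2)·(1.3333)) / 5 = -9/5 = -1.8
  s[X,Z] = ((-3)·(0.1667) + (-2)·(-0.8333) + (0)·(1.1667) + (4)·(-2.8333) + (3)·(3.1667) + (-2)·(-0.8333)) / 5 = 1/5 = 0.2
  s[Y,Y] = ((-0.6667)·(-0.6667) + (0.3333)·(0.3333) + (1.3333)·(1.3333) + (-0.6667)·(-0.6667) + (-1.6667)·(-1.6667) + (1.3333)·(1.3333)) / 5 = 7.3333/5 = 1.4667
  s[Y,Z] = ((-0.6667)·(0.1667) + (0.3333)·(-0.8333) + (1.3333)·(1.1667) + (-0.6667)·(-2.8333) + (-1.6667)·(3.1667) + (1.3333)·(-0.8333)) / 5 = -3.3333/5 = -0.6667
  s[Z,Z] = ((0.1667)·(0.1667) + (-0.8333)·(-0.8333) + (1.1667)·(1.1667) + (-2.8333)·(-2.8333) + (3.1667)·(3.1667) + (-0.8333)·(-0.8333)) / 5 = 20.8333/5 = 4.1667
  Sample standard deviations s_i = √(s[i,i]):
  s(X) = √(8.4) = 2.8983
  s(Y) = √(1.4667) = 1.2111
  s(Z) = √(4.1667) = 2.0412

Step 3 — r_{ij} = s_{ij} / (s_i · s_j):
  r[X,X] = 1 (diagonal).
  r[X,Y] = -1.8 / (2.8983 · 1.2111) = -1.8 / 3.51 = -0.5128
  r[X,Z] = 0.2 / (2.8983 · 2.0412) = 0.2 / 5.9161 = 0.0338
  r[Y,Y] = 1 (diagonal).
  r[Y,Z] = -0.6667 / (1.2111 · 2.0412) = -0.6667 / 2.4721 = -0.2697
  r[Z,Z] = 1 (diagonal).

R is symmetric with unit diagonal. Assembling:

R = [[1, -0.5128, 0.0338],
 [-0.5128, 1, -0.2697],
 [0.0338, -0.2697, 1]]


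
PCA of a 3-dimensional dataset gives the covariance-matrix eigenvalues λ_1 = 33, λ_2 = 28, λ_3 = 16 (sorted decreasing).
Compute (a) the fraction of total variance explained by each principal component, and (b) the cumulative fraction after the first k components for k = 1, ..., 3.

Step 1 — total variance = trace(Sigma) = Σ λ_i = 33 + 28 + 16 = 77.

Step 2 — fraction explained by component i = λ_i / Σ λ:
  PC1: 33/77 = 0.4286
  PC2: 28/77 = 0.3636
  PC3: 16/77 = 0.2078

Step 3 — cumulative fraction after k components = (λ_1 + ... + λ_k) / Σ λ:
  k = 1: 33/77 = 0.4286
  k = 2: (33 + 28)/77 = 61/77 = 0.7922
  k = 3: (33 + 28 + 16)/77 = 77/77 = 1

Summary (fraction, with percent):

explained: PC1 0.4286 (42.86%), PC2 0.3636 (36.36%), PC3 0.2078 (20.78%);  cumulative: 0.4286, 0.7922, 1
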